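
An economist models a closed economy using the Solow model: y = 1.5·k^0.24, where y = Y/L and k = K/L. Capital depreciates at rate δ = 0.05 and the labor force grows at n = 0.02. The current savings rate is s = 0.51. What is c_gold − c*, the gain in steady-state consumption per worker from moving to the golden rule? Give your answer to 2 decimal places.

Break-even investment rate: n + δ = 0.02 + 0.05 = 0.07.
Current steady state (s = 0.51): k* = (0.51·1.5/0.07)^(1/0.76) ≈ 23.2558, y* = 1.5·23.2558^0.24 ≈ 3.1920, c* = (1−0.51)·3.1920 ≈ 1.5641.
Golden rule sets MPK = n+δ: 0.24·1.5·k^(0.24−1) = 0.07, so k_gold = (0.24·1.5/0.07)^(1/0.76) ≈ 8.6257.
y_gold = 1.5·8.6257^0.24 ≈ 2.5158, c_gold = y_gold − 0.07·k_gold ≈ 1.9120.
Gain: Δc = 1.9120 − 1.5641 ≈ 0.3480.

Δc ≈ 0.35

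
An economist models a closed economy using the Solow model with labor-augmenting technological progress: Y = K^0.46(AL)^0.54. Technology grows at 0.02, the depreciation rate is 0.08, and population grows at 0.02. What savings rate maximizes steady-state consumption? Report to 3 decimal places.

s_gold = 0.460

The effective depreciation rate is n + g + δ = 0.02 + 0.02 + 0.08 = 0.12.
At the golden rule MPK = n+g+δ, and in any Cobb-Douglas steady state s = (n+g+δ)·k/y = MPK·k/y = capital's share 0.46.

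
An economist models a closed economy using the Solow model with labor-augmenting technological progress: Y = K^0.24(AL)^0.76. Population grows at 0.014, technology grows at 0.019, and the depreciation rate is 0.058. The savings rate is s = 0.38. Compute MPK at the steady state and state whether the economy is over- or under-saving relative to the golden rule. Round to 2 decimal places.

over-saving; MPK ≈ 0.06

Capital per effective worker breaks even when investment replaces (n + g + δ)·k; here n + g + δ = 0.091.
Steady-state k*: s·k^0.24 = 0.091·k gives k* = (0.38/0.091)^(1/0.76) ≈ 6.5579.
MPK = 0.24·6.5579^(-0.76) ≈ 0.0575.
MPK < n+g+δ = 0.091, so the economy is dynamically inefficient (over-saving).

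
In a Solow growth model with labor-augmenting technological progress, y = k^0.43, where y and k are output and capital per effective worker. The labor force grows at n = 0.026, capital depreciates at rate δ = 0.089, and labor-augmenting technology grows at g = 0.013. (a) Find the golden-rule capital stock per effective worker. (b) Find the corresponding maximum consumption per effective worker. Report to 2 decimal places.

(a) k_gold ≈ 8.38; (b) c_gold ≈ 1.42

Capital per effective worker breaks even when investment replaces (n + g + δ)·k; here n + g + δ = 0.128.
Maximizing c = f(k) − (n+g+δ)·k gives f'(k) = n+g+δ, i.e. 0.43·k^(0.43−1) = 0.128, so k_gold = (0.43/0.128)^(1/0.57) ≈ 8.3803.
y_gold = 8.3803^0.43 ≈ 2.4946; c_gold = y_gold − 0.128·k_gold ≈ 1.4219.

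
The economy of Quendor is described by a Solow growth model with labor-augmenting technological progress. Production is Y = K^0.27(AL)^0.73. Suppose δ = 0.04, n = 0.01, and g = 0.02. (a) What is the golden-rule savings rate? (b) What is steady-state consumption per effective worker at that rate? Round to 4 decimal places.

(a) s_gold = 0.2700; (b) c_gold ≈ 1.2027

The effective depreciation rate is n + g + δ = 0.01 + 0.02 + 0.04 = 0.07.
For Cobb-Douglas, s_gold equals capital's share: s_gold = 0.27.
Golden rule sets MPK = n+g+δ: 0.27·k^(0.27−1) = 0.07, so k_gold = (0.27/0.07)^(1/0.73) ≈ 6.3548.
y_gold = 6.3548^0.27 ≈ 1.6475; c_gold = (1−0.27)·y_gold ≈ 1.2027.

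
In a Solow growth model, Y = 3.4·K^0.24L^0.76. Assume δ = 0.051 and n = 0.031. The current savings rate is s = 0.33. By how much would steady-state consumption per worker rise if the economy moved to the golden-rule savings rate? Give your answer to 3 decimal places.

Δc ≈ 0.134

Capital per worker breaks even when investment replaces (n + δ)·k; here n + δ = 0.082.
Current steady state (s = 0.33): k* = (0.33·3.4/0.082)^(1/0.76) ≈ 31.2588, y* = 3.4·31.2588^0.24 ≈ 7.7673, c* = (1−0.33)·7.7673 ≈ 5.2041.
Setting f'(k) = n+δ gives 0.24·3.4·k^(0.24−1) = 0.082, hence k_gold = (0.24·3.4/0.082)^(1/0.76) ≈ 20.5587.
y_gold = 3.4·20.5587^0.24 ≈ 7.0242, c_gold = y_gold − 0.082·k_gold ≈ 5.3384.
Gain: Δc = 5.3384 − 5.2041 ≈ 0.1343.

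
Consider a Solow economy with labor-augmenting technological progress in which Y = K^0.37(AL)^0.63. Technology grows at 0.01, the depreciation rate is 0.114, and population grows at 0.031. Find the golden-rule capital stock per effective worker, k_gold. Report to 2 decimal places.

Break-even investment rate: n + g + δ = 0.031 + 0.01 + 0.114 = 0.155.
At the golden rule the marginal product of capital equals n+g+δ: 0.37·k^(0.37−1) = 0.155. Solving, k_gold = (0.37/0.155)^(1/0.63) ≈ 3.9792.

k_gold ≈ 3.98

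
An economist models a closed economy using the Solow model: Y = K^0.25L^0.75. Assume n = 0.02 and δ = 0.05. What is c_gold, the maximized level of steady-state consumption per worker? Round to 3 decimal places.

The effective depreciation rate is n + δ = 0.02 + 0.05 = 0.07.
At the golden rule the marginal product of capital equals n+δ: 0.25·k^(0.25−1) = 0.07. Solving, k_gold = (0.25/0.07)^(1/0.75) ≈ 5.4591.
y_gold = 5.4591^0.25 ≈ 1.5286.
c_gold = y_gold − (n+δ)·k_gold = 1.5286 − 0.07·5.4591 ≈ 1.1464.

c_gold ≈ 1.146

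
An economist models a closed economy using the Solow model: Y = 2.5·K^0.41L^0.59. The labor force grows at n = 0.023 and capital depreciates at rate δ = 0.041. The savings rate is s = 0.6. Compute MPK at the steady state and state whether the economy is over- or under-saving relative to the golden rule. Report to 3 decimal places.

over-saving; MPK ≈ 0.044

The effective depreciation rate is n + δ = 0.023 + 0.041 = 0.064.
Steady-state k*: s·A·k^0.41 = 0.064·k gives k* = (0.6·2.5/0.064)^(1/0.59) ≈ 209.8377.
MPK = 0.41·2.5·209.8377^(-0.59) ≈ 0.0437.
MPK < n+δ = 0.064, so the economy is dynamically inefficient (over-saving).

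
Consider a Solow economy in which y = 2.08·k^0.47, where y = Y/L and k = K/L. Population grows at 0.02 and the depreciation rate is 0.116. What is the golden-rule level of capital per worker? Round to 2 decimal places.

n + δ = 0.02 + 0.116 = 0.136.
At the golden rule the marginal product of capital equals n+δ: 0.47·2.08·k^(0.47−1) = 0.136. Solving, k_gold = (0.47·2.08/0.136)^(1/0.53) ≈ 41.3303.

k_gold ≈ 41.33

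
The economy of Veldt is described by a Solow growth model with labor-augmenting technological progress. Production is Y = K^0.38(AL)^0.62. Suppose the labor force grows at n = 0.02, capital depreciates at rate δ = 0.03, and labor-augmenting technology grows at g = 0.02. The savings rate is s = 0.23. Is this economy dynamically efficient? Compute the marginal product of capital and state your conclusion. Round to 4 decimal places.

dynamically efficient; MPK ≈ 0.1157

The effective depreciation rate is n + g + δ = 0.02 + 0.02 + 0.03 = 0.07.
Steady-state k*: s·k^0.38 = 0.07·k gives k* = (0.23/0.07)^(1/0.62) ≈ 6.8120.
MPK = 0.38·6.8120^(-0.62) ≈ 0.1157.
MPK > n+g+δ = 0.07, so the economy is dynamically efficient (under-saving).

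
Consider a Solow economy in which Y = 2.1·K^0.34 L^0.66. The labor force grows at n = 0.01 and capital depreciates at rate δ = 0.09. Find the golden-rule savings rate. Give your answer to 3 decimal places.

n + δ = 0.01 + 0.09 = 0.1.
At the golden rule MPK = n+δ, and in any Cobb-Douglas steady state s = (n+δ)·k/y = MPK·k/y = capital's share 0.34.

s_gold = 0.340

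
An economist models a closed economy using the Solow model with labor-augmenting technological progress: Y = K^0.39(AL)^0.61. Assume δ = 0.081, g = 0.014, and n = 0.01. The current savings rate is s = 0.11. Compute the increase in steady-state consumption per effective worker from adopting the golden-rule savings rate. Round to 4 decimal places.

Δc ≈ 0.4946

n + g + δ = 0.01 + 0.014 + 0.081 = 0.105.
Current steady state (s = 0.11): k* = (0.11/0.105)^(1/0.61) ≈ 1.0792, y* = 1.0792^0.39 ≈ 1.0302, c* = (1−0.11)·1.0302 ≈ 0.9169.
Setting f'(k) = n+g+δ gives 0.39·k^(0.39−1) = 0.105, hence k_gold = (0.39/0.105)^(1/0.61) ≈ 8.5945.
y_gold = 8.5945^0.39 ≈ 2.3139, c_gold = y_gold − 0.105·k_gold ≈ 1.4115.
Gain: Δc = 1.4115 − 0.9169 ≈ 0.4946.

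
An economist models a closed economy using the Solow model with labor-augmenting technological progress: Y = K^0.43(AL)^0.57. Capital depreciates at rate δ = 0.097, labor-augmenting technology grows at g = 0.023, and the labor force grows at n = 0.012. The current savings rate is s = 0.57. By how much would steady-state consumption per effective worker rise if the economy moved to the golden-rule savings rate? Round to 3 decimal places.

Δc ≈ 0.093

The effective depreciation rate is n + g + δ = 0.012 + 0.023 + 0.097 = 0.132.
Current steady state (s = 0.57): k* = (0.57/0.132)^(1/0.57) ≈ 13.0186, y* = 13.0186^0.43 ≈ 3.0148, c* = (1−0.57)·3.0148 ≈ 1.2964.
Setting f'(k) = n+g+δ gives 0.43·k^(0.43−1) = 0.132, hence k_gold = (0.43/0.132)^(1/0.57) ≈ 7.9399.
y_gold = 7.9399^0.43 ≈ 2.4374, c_gold = y_gold − 0.132·k_gold ≈ 1.3893.
Gain: Δc = 1.3893 − 1.2964 ≈ 0.0929.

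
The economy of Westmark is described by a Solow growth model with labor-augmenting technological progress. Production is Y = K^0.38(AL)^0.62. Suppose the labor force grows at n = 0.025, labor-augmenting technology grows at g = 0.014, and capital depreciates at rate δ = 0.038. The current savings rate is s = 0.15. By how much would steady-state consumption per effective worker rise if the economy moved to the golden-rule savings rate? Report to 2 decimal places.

Δc ≈ 0.37

The effective depreciation rate is n + g + δ = 0.025 + 0.014 + 0.038 = 0.077.
Current steady state (s = 0.15): k* = (0.15/0.077)^(1/0.62) ≈ 2.9316, y* = 2.9316^0.38 ≈ 1.5049, c* = (1−0.15)·1.5049 ≈ 1.2791.
Maximizing c = f(k) − (n+g+δ)·k gives f'(k) = n+g+δ, i.e. 0.38·k^(0.38−1) = 0.077, so k_gold = (0.38/0.077)^(1/0.62) ≈ 13.1285.
y_gold = 13.1285^0.38 ≈ 2.6602, c_gold = y_gold − 0.077·k_gold ≈ 1.6494.
Gain: Δc = 1.6494 − 1.2791 ≈ 0.3702.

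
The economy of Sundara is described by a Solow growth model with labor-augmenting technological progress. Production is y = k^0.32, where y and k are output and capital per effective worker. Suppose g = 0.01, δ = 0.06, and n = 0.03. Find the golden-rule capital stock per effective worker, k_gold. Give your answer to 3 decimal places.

k_gold ≈ 5.532

The effective depreciation rate is n + g + δ = 0.03 + 0.01 + 0.06 = 0.1.
Maximizing c = f(k) − (n+g+δ)·k gives f'(k) = n+g+δ, i.e. 0.32·k^(0.32−1) = 0.1, so k_gold = (0.32/0.1)^(1/0.68) ≈ 5.5318.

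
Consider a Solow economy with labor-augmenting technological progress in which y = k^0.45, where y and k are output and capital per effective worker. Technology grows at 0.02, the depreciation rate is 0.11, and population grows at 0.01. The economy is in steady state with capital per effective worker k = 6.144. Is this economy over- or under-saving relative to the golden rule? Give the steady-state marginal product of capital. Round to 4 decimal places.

The effective depreciation rate is n + g + δ = 0.01 + 0.02 + 0.11 = 0.14.
MPK = 0.45·k^(0.45−1) = 0.45·6.144^(-0.55) ≈ 0.1658.
MPK > 0.14, so the economy is dynamically efficient (under-saving).

under-saving; MPK ≈ 0.1658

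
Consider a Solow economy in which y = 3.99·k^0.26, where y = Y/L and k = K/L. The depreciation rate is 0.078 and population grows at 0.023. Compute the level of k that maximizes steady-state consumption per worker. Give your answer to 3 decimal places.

Break-even investment rate: n + δ = 0.023 + 0.078 = 0.101.
Golden rule sets MPK = n+δ: 0.26·3.99·k^(0.26−1) = 0.101, so k_gold = (0.26·3.99/0.101)^(1/0.74) ≈ 23.2842.

k_gold ≈ 23.284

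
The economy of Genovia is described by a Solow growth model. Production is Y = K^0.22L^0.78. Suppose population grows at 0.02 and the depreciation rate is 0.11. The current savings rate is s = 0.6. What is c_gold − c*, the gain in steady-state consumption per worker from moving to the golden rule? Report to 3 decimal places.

Δc ≈ 0.289

The effective depreciation rate is n + δ = 0.02 + 0.11 = 0.13.
Current steady state (s = 0.6): k* = (0.6/0.13)^(1/0.78) ≈ 7.1047, y* = 7.1047^0.22 ≈ 1.5394, c* = (1−0.6)·1.5394 ≈ 0.6157.
At the golden rule the marginal product of capital equals n+δ: 0.22·k^(0.22−1) = 0.13. Solving, k_gold = (0.22/0.13)^(1/0.78) ≈ 1.9630.
y_gold = 1.9630^0.22 ≈ 1.1600, c_gold = y_gold − 0.13·k_gold ≈ 0.9048.
Gain: Δc = 0.9048 − 0.6157 ≈ 0.2890.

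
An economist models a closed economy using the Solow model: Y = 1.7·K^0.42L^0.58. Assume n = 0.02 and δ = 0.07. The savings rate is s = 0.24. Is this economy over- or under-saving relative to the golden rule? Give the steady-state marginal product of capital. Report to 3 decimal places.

under-saving; MPK ≈ 0.158

The effective depreciation rate is n + δ = 0.02 + 0.07 = 0.09.
Steady-state k*: s·A·k^0.42 = 0.09·k gives k* = (0.24·1.7/0.09)^(1/0.58) ≈ 13.5442.
MPK = 0.42·1.7·13.5442^(-0.58) ≈ 0.1575.
MPK > n+δ = 0.09, so the economy is dynamically efficient (under-saving).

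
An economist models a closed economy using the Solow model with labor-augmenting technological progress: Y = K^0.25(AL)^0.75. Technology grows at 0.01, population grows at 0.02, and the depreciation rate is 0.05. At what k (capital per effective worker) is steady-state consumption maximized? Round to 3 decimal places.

k_gold ≈ 4.569

Capital per effective worker breaks even when investment replaces (n + g + δ)·k; here n + g + δ = 0.08.
Maximizing c = f(k) − (n+g+δ)·k gives f'(k) = n+g+δ, i.e. 0.25·k^(0.25−1) = 0.08, so k_gold = (0.25/0.08)^(1/0.75) ≈ 4.5688.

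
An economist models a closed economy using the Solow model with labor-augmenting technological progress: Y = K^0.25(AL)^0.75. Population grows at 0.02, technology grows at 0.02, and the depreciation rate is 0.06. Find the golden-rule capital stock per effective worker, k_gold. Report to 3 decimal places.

Break-even investment rate: n + g + δ = 0.02 + 0.02 + 0.06 = 0.1.
At the golden rule the marginal product of capital equals n+g+δ: 0.25·k^(0.25−1) = 0.1. Solving, k_gold = (0.25/0.1)^(1/0.75) ≈ 3.3930.

k_gold ≈ 3.393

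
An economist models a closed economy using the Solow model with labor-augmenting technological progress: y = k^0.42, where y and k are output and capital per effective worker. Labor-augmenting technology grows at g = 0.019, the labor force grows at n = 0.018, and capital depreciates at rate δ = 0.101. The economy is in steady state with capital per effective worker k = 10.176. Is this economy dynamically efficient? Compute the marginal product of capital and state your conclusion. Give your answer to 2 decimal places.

dynamically inefficient; MPK ≈ 0.11

Capital per effective worker breaks even when investment replaces (n + g + δ)·k; here n + g + δ = 0.138.
MPK = 0.42·k^(0.42−1) = 0.42·10.176^(-0.58) ≈ 0.1094.
MPK < 0.138, so the economy is dynamically inefficient (over-saving).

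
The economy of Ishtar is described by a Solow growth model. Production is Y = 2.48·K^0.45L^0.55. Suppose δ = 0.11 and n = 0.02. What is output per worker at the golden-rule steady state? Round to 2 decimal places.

Capital per worker breaks even when investment replaces (n + δ)·k; here n + δ = 0.13.
Golden rule sets MPK = n+δ: 0.45·2.48·k^(0.45−1) = 0.13, so k_gold = (0.45·2.48/0.13)^(1/0.55) ≈ 49.8510.
Output: y_gold = 2.48·k_gold^0.45 = 2.48·49.8510^0.45 ≈ 14.4014.

y_gold ≈ 14.40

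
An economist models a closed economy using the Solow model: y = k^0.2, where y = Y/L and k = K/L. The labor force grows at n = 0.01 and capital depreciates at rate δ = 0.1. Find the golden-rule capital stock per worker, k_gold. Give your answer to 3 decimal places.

k_gold ≈ 2.111

Capital per worker breaks even when investment replaces (n + δ)·k; here n + δ = 0.11.
At the golden rule the marginal product of capital equals n+δ: 0.2·k^(0.2−1) = 0.11. Solving, k_gold = (0.2/0.11)^(1/0.8) ≈ 2.1113.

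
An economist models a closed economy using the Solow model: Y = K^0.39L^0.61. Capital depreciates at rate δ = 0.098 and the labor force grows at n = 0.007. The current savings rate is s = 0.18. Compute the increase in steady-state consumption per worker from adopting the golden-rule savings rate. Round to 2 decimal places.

Capital per worker breaks even when investment replaces (n + δ)·k; here n + δ = 0.105.
Current steady state (s = 0.18): k* = (0.18/0.105)^(1/0.61) ≈ 2.4196, y* = 2.4196^0.39 ≈ 1.4114, c* = (1−0.18)·1.4114 ≈ 1.1574.
Maximizing c = f(k) − (n+δ)·k gives f'(k) = n+δ, i.e. 0.39·k^(0.39−1) = 0.105, so k_gold = (0.39/0.105)^(1/0.61) ≈ 8.5945.
y_gold = 8.5945^0.39 ≈ 2.3139, c_gold = y_gold − 0.105·k_gold ≈ 1.4115.
Gain: Δc = 1.4115 − 1.1574 ≈ 0.2541.

Δc ≈ 0.25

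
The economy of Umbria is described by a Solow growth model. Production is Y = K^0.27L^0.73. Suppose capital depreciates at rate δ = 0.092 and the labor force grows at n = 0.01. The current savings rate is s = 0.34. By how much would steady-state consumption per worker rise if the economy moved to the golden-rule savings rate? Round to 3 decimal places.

Δc ≈ 0.016

n + δ = 0.01 + 0.092 = 0.102.
Current steady state (s = 0.34): k* = (0.34/0.102)^(1/0.73) ≈ 5.2032, y* = 5.2032^0.27 ≈ 1.5610, c* = (1−0.34)·1.5610 ≈ 1.0302.
Setting f'(k) = n+δ gives 0.27·k^(0.27−1) = 0.102, hence k_gold = (0.27/0.102)^(1/0.73) ≈ 3.7943.
y_gold = 3.7943^0.27 ≈ 1.4334, c_gold = y_gold − 0.102·k_gold ≈ 1.0464.
Gain: Δc = 1.0464 − 1.0302 ≈ 0.0161.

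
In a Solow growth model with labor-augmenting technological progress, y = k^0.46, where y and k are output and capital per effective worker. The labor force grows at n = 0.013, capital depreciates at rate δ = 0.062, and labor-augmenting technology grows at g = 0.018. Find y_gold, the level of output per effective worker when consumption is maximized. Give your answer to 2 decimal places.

Break-even investment rate: n + g + δ = 0.013 + 0.018 + 0.062 = 0.093.
Golden rule sets MPK = n+g+δ: 0.46·k^(0.46−1) = 0.093, so k_gold = (0.46/0.093)^(1/0.54) ≈ 19.3061.
Output: y_gold = k_gold^0.46 = 19.3061^0.46 ≈ 3.9032.

y_gold ≈ 3.90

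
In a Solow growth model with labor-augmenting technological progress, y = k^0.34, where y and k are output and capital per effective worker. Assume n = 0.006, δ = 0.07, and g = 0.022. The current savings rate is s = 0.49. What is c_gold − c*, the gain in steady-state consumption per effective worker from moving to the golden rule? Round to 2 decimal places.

Δc ≈ 0.08

Capital per effective worker breaks even when investment replaces (n + g + δ)·k; here n + g + δ = 0.098.
Current steady state (s = 0.49): k* = (0.49/0.098)^(1/0.66) ≈ 11.4563, y* = 11.4563^0.34 ≈ 2.2913, c* = (1−0.49)·2.2913 ≈ 1.1685.
Setting f'(k) = n+g+δ gives 0.34·k^(0.34−1) = 0.098, hence k_gold = (0.34/0.098)^(1/0.66) ≈ 6.5851.
y_gold = 6.5851^0.34 ≈ 1.8981, c_gold = y_gold − 0.098·k_gold ≈ 1.2527.
Gain: Δc = 1.2527 − 1.1685 ≈ 0.0842.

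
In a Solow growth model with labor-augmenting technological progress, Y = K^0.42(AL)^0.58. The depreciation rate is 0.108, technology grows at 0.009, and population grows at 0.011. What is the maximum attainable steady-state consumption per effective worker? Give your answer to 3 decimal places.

The effective depreciation rate is n + g + δ = 0.011 + 0.009 + 0.108 = 0.128.
Maximizing c = f(k) − (n+g+δ)·k gives f'(k) = n+g+δ, i.e. 0.42·k^(0.42−1) = 0.128, so k_gold = (0.42/0.128)^(1/0.58) ≈ 7.7575.
y_gold = 7.7575^0.42 ≈ 2.3642.
c_gold = y_gold − (n+g+δ)·k_gold = 2.3642 − 0.128·7.7575 ≈ 1.3712.

c_gold ≈ 1.371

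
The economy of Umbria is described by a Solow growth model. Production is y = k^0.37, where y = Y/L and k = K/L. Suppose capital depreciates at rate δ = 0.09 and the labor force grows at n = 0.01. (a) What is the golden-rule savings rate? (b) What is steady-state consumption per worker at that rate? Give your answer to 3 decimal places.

The effective depreciation rate is n + δ = 0.01 + 0.09 = 0.1.
For Cobb-Douglas, s_gold equals capital's share: s_gold = 0.37.
Setting f'(k) = n+δ gives 0.37·k^(0.37−1) = 0.1, hence k_gold = (0.37/0.1)^(1/0.63) ≈ 7.9782.
y_gold = 7.9782^0.37 ≈ 2.1563; c_gold = (1−0.37)·y_gold ≈ 1.3585.

(a) s_gold = 0.370; (b) c_gold ≈ 1.358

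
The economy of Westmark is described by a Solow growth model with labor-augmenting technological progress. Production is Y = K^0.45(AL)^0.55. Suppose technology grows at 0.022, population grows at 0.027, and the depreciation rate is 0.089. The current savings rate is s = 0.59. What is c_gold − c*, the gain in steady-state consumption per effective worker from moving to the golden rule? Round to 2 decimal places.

Δc ≈ 0.10

Break-even investment rate: n + g + δ = 0.027 + 0.022 + 0.089 = 0.138.
Current steady state (s = 0.59): k* = (0.59/0.138)^(1/0.55) ≈ 14.0354, y* = 14.0354^0.45 ≈ 3.2828, c* = (1−0.59)·3.2828 ≈ 1.3460.
Setting f'(k) = n+g+δ gives 0.45·k^(0.45−1) = 0.138, hence k_gold = (0.45/0.138)^(1/0.55) ≈ 8.5770.
y_gold = 8.5770^0.45 ≈ 2.6303, c_gold = y_gold − 0.138·k_gold ≈ 1.4466.
Gain: Δc = 1.4466 − 1.3460 ≈ 0.1007.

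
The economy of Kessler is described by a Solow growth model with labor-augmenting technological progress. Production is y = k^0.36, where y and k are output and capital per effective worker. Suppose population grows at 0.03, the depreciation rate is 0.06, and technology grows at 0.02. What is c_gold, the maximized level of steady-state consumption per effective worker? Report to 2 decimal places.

Capital per effective worker breaks even when investment replaces (n + g + δ)·k; here n + g + δ = 0.11.
Golden rule sets MPK = n+g+δ: 0.36·k^(0.36−1) = 0.11, so k_gold = (0.36/0.11)^(1/0.64) ≈ 6.3760.
y_gold = 6.3760^0.36 ≈ 1.9482.
c_gold = y_gold − (n+g+δ)·k_gold = 1.9482 − 0.11·6.3760 ≈ 1.2469.

c_gold ≈ 1.25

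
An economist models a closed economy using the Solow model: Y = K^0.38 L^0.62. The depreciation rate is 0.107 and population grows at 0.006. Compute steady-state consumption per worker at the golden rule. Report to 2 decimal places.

Capital per worker breaks even when investment replaces (n + δ)·k; here n + δ = 0.113.
Golden rule sets MPK = n+δ: 0.38·k^(0.38−1) = 0.113, so k_gold = (0.38/0.113)^(1/0.62) ≈ 7.0717.
y_gold = 7.0717^0.38 ≈ 2.1029.
c_gold = y_gold − (n+δ)·k_gold = 2.1029 − 0.113·7.0717 ≈ 1.3038.

c_gold ≈ 1.30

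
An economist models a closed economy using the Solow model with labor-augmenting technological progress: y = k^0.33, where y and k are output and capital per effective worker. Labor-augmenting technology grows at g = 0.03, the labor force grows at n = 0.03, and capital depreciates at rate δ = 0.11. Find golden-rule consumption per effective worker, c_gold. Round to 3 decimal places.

Break-even investment rate: n + g + δ = 0.03 + 0.03 + 0.11 = 0.17.
Setting f'(k) = n+g+δ gives 0.33·k^(0.33−1) = 0.17, hence k_gold = (0.33/0.17)^(1/0.67) ≈ 2.6912.
y_gold = 2.6912^0.33 ≈ 1.3864.
c_gold = y_gold − (n+g+δ)·k_gold = 1.3864 − 0.17·2.6912 ≈ 0.9289.

c_gold ≈ 0.929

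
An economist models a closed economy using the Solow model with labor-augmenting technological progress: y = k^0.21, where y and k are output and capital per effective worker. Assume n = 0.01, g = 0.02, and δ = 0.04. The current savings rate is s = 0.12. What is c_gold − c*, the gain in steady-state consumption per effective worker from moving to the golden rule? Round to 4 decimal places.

Δc ≈ 0.0424

n + g + δ = 0.01 + 0.02 + 0.04 = 0.07.
Current steady state (s = 0.12): k* = (0.12/0.07)^(1/0.79) ≈ 1.9784, y* = 1.9784^0.21 ≈ 1.1541, c* = (1−0.12)·1.1541 ≈ 1.0156.
Maximizing c = f(k) − (n+g+δ)·k gives f'(k) = n+g+δ, i.e. 0.21·k^(0.21−1) = 0.07, so k_gold = (0.21/0.07)^(1/0.79) ≈ 4.0175.
y_gold = 4.0175^0.21 ≈ 1.3392, c_gold = y_gold − 0.07·k_gold ≈ 1.0579.
Gain: Δc = 1.0579 − 1.0156 ≈ 0.0424.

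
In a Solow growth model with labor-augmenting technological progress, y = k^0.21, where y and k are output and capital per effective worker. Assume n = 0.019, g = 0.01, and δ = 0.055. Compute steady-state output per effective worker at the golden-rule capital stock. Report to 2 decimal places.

y_gold ≈ 1.28

Break-even investment rate: n + g + δ = 0.019 + 0.01 + 0.055 = 0.084.
Golden rule sets MPK = n+g+δ: 0.21·k^(0.21−1) = 0.084, so k_gold = (0.21/0.084)^(1/0.79) ≈ 3.1895.
Output: y_gold = k_gold^0.21 = 3.1895^0.21 ≈ 1.2758.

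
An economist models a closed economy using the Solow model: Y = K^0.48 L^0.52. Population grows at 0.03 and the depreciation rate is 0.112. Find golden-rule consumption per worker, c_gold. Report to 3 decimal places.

Break-even investment rate: n + δ = 0.03 + 0.112 = 0.142.
Setting f'(k) = n+δ gives 0.48·k^(0.48−1) = 0.142, hence k_gold = (0.48/0.142)^(1/0.52) ≈ 10.4044.
y_gold = 10.4044^0.48 ≈ 3.0780.
c_gold = y_gold − (n+δ)·k_gold = 3.0780 − 0.142·10.4044 ≈ 1.6005.

c_gold ≈ 1.601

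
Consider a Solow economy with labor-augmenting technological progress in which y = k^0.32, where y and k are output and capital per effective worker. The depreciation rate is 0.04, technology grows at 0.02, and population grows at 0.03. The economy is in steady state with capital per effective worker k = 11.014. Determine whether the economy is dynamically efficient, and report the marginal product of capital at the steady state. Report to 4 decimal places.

dynamically inefficient; MPK ≈ 0.0626

n + g + δ = 0.03 + 0.02 + 0.04 = 0.09.
MPK = 0.32·k^(0.32−1) = 0.32·11.014^(-0.68) ≈ 0.0626.
MPK < 0.09, so the economy is dynamically inefficient (over-saving).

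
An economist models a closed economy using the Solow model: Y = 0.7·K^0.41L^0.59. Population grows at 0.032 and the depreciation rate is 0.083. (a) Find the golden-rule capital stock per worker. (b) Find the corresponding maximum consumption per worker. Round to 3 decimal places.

Break-even investment rate: n + δ = 0.032 + 0.083 = 0.115.
Setting f'(k) = n+δ gives 0.41·0.7·k^(0.41−1) = 0.115, hence k_gold = (0.41·0.7/0.115)^(1/0.59) ≈ 4.7119.
y_gold = 0.7·4.7119^0.41 ≈ 1.3216; c_gold = y_gold − 0.115·k_gold ≈ 0.7798.

(a) k_gold ≈ 4.712; (b) c_gold ≈ 0.780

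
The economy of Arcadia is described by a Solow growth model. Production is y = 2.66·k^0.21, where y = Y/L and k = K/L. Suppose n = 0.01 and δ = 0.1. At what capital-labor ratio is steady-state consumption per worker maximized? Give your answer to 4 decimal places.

n + δ = 0.01 + 0.1 = 0.11.
Setting f'(k) = n+δ gives 0.21·2.66·k^(0.21−1) = 0.11, hence k_gold = (0.21·2.66/0.11)^(1/0.79) ≈ 7.8217.

k_gold ≈ 7.8217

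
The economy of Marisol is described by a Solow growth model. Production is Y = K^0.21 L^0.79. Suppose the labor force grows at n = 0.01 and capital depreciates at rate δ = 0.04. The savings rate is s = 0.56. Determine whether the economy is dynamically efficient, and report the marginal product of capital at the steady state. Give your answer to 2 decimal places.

Break-even investment rate: n + δ = 0.01 + 0.04 = 0.05.
Steady-state k*: s·k^0.21 = 0.05·k gives k* = (0.56/0.05)^(1/0.79) ≈ 21.2875.
MPK = 0.21·21.2875^(-0.79) ≈ 0.0187.
MPK < n+δ = 0.05, so the economy is dynamically inefficient (over-saving).

dynamically inefficient; MPK ≈ 0.02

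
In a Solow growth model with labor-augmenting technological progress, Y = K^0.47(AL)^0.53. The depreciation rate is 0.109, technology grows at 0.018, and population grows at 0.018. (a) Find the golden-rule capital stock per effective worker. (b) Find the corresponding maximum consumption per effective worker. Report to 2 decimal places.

The effective depreciation rate is n + g + δ = 0.018 + 0.018 + 0.109 = 0.145.
At the golden rule the marginal product of capital equals n+g+δ: 0.47·k^(0.47−1) = 0.145. Solving, k_gold = (0.47/0.145)^(1/0.53) ≈ 9.1969.
y_gold = 9.1969^0.47 ≈ 2.8373; c_gold = y_gold − 0.145·k_gold ≈ 1.5038.

(a) k_gold ≈ 9.20; (b) c_gold ≈ 1.50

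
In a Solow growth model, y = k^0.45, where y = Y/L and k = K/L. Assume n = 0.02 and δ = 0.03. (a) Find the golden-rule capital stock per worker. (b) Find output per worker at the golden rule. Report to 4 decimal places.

The effective depreciation rate is n + δ = 0.02 + 0.03 = 0.05.
At the golden rule the marginal product of capital equals n+δ: 0.45·k^(0.45−1) = 0.05. Solving, k_gold = (0.45/0.05)^(1/0.55) ≈ 54.3233.
y_gold = 54.3233^0.45 ≈ 6.0359.

(a) k_gold ≈ 54.3233; (b) y_gold ≈ 6.0359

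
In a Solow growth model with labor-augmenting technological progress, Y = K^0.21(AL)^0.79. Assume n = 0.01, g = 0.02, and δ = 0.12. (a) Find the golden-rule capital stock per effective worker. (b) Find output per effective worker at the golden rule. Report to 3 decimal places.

(a) k_gold ≈ 1.531; (b) y_gold ≈ 1.094

Capital per effective worker breaks even when investment replaces (n + g + δ)·k; here n + g + δ = 0.15.
At the golden rule the marginal product of capital equals n+g+δ: 0.21·k^(0.21−1) = 0.15. Solving, k_gold = (0.21/0.15)^(1/0.79) ≈ 1.5310.
y_gold = 1.5310^0.21 ≈ 1.0936.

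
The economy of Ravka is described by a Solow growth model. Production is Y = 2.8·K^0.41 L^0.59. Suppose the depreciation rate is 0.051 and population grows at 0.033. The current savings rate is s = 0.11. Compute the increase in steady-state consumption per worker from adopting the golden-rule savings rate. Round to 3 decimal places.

Δc ≈ 4.020

The effective depreciation rate is n + δ = 0.033 + 0.051 = 0.084.
Current steady state (s = 0.11): k* = (0.11·2.8/0.084)^(1/0.59) ≈ 9.0447, y* = 2.8·9.0447^0.41 ≈ 6.9068, c* = (1−0.11)·6.9068 ≈ 6.1471.
Setting f'(k) = n+δ gives 0.41·2.8·k^(0.41−1) = 0.084, hence k_gold = (0.41·2.8/0.084)^(1/0.59) ≈ 84.1108.
y_gold = 2.8·84.1108^0.41 ≈ 17.2325, c_gold = y_gold − 0.084·k_gold ≈ 10.1672.
Gain: Δc = 10.1672 − 6.1471 ≈ 4.0201.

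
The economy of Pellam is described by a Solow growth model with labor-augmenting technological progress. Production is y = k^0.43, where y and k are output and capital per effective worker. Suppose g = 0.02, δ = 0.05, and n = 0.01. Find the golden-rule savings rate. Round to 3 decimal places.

Capital per effective worker breaks even when investment replaces (n + g + δ)·k; here n + g + δ = 0.08.
At the golden rule MPK = n+g+δ, and in any Cobb-Douglas steady state s = (n+g+δ)·k/y = MPK·k/y = capital's share 0.43.

s_gold = 0.430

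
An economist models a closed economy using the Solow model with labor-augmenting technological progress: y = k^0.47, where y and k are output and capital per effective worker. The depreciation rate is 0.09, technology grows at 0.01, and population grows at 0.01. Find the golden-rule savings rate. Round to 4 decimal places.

Break-even investment rate: n + g + δ = 0.01 + 0.01 + 0.09 = 0.11.
At the golden rule MPK = n+g+δ, and in any Cobb-Douglas steady state s = (n+g+δ)·k/y = MPK·k/y = capital's share 0.47.

s_gold = 0.4700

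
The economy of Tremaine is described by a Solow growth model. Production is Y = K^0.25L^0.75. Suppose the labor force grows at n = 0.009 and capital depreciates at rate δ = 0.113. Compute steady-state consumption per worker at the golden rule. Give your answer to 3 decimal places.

c_gold ≈ 0.953

Capital per worker breaks even when investment replaces (n + δ)·k; here n + δ = 0.122.
Golden rule sets MPK = n+δ: 0.25·k^(0.25−1) = 0.122, so k_gold = (0.25/0.122)^(1/0.75) ≈ 2.6028.
y_gold = 2.6028^0.25 ≈ 1.2702.
c_gold = y_gold − (n+δ)·k_gold = 1.2702 − 0.122·2.6028 ≈ 0.9526.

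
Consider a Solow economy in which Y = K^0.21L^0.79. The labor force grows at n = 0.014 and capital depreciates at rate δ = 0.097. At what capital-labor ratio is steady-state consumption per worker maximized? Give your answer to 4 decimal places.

The effective depreciation rate is n + δ = 0.014 + 0.097 = 0.111.
Golden rule sets MPK = n+δ: 0.21·k^(0.21−1) = 0.111, so k_gold = (0.21/0.111)^(1/0.79) ≈ 2.2413.

k_gold ≈ 2.2413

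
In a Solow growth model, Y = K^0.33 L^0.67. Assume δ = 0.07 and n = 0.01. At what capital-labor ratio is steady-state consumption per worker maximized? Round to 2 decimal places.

Capital per worker breaks even when investment replaces (n + δ)·k; here n + δ = 0.08.
At the golden rule the marginal product of capital equals n+δ: 0.33·k^(0.33−1) = 0.08. Solving, k_gold = (0.33/0.08)^(1/0.67) ≈ 8.2898.

k_gold ≈ 8.29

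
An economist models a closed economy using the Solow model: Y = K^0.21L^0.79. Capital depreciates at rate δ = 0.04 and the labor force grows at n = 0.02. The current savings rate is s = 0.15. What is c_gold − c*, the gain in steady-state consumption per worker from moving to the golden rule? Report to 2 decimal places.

Δc ≈ 0.02

n + δ = 0.02 + 0.04 = 0.06.
Current steady state (s = 0.15): k* = (0.15/0.06)^(1/0.79) ≈ 3.1895, y* = 3.1895^0.21 ≈ 1.2758, c* = (1−0.15)·1.2758 ≈ 1.0844.
Golden rule sets MPK = n+δ: 0.21·k^(0.21−1) = 0.06, so k_gold = (0.21/0.06)^(1/0.79) ≈ 4.8831.
y_gold = 4.8831^0.21 ≈ 1.3952, c_gold = y_gold − 0.06·k_gold ≈ 1.1022.
Gain: Δc = 1.1022 − 1.0844 ≈ 0.0178.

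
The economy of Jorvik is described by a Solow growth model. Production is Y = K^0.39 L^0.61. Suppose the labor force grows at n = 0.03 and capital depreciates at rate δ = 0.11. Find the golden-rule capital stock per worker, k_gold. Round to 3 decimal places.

k_gold ≈ 5.363

The effective depreciation rate is n + δ = 0.03 + 0.11 = 0.14.
Maximizing c = f(k) − (n+δ)·k gives f'(k) = n+δ, i.e. 0.39·k^(0.39−1) = 0.14, so k_gold = (0.39/0.14)^(1/0.61) ≈ 5.3630.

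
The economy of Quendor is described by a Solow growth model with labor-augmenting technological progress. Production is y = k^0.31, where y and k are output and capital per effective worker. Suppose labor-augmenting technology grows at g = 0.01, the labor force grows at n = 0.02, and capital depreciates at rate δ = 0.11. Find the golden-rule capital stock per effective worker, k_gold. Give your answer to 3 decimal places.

k_gold ≈ 3.165

Break-even investment rate: n + g + δ = 0.02 + 0.01 + 0.11 = 0.14.
Golden rule sets MPK = n+g+δ: 0.31·k^(0.31−1) = 0.14, so k_gold = (0.31/0.14)^(1/0.69) ≈ 3.1647.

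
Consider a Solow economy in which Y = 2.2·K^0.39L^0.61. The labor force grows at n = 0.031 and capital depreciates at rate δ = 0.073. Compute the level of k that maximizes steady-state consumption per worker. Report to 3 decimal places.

n + δ = 0.031 + 0.073 = 0.104.
Golden rule sets MPK = n+δ: 0.39·2.2·k^(0.39−1) = 0.104, so k_gold = (0.39·2.2/0.104)^(1/0.61) ≈ 31.7968.

k_gold ≈ 31.797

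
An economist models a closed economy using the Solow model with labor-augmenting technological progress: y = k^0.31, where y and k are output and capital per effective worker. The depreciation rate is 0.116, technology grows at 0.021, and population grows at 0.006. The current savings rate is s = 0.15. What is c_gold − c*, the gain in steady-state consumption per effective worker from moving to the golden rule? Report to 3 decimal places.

The effective depreciation rate is n + g + δ = 0.006 + 0.021 + 0.116 = 0.143.
Current steady state (s = 0.15): k* = (0.15/0.143)^(1/0.69) ≈ 1.0717, y* = 1.0717^0.31 ≈ 1.0217, c* = (1−0.15)·1.0217 ≈ 0.8684.
Maximizing c = f(k) − (n+g+δ)·k gives f'(k) = n+g+δ, i.e. 0.31·k^(0.31−1) = 0.143, so k_gold = (0.31/0.143)^(1/0.69) ≈ 3.0690.
y_gold = 3.0690^0.31 ≈ 1.4157, c_gold = y_gold − 0.143·k_gold ≈ 0.9768.
Gain: Δc = 0.9768 − 0.8684 ≈ 0.1084.

Δc ≈ 0.108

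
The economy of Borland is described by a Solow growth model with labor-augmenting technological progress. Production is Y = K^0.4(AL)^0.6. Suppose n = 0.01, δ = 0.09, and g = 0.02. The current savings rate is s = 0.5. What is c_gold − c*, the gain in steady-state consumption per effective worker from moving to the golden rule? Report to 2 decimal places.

Δc ≈ 0.04

The effective depreciation rate is n + g + δ = 0.01 + 0.02 + 0.09 = 0.12.
Current steady state (s = 0.5): k* = (0.5/0.12)^(1/0.6) ≈ 10.7890, y* = 10.7890^0.4 ≈ 2.5894, c* = (1−0.5)·2.5894 ≈ 1.2947.
Maximizing c = f(k) − (n+g+δ)·k gives f'(k) = n+g+δ, i.e. 0.4·k^(0.4−1) = 0.12, so k_gold = (0.4/0.12)^(1/0.6) ≈ 7.4381.
y_gold = 7.4381^0.4 ≈ 2.2314, c_gold = y_gold − 0.12·k_gold ≈ 1.3389.
Gain: Δc = 1.3389 − 1.2947 ≈ 0.0442.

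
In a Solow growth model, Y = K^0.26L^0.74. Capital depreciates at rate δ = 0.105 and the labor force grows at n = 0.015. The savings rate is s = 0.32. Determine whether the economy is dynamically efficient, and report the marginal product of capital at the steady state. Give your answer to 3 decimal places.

dynamically inefficient; MPK ≈ 0.097

n + δ = 0.015 + 0.105 = 0.12.
Steady-state k*: s·k^0.26 = 0.12·k gives k* = (0.32/0.12)^(1/0.74) ≈ 3.7639.
MPK = 0.26·3.7639^(-0.74) ≈ 0.0975.
MPK < n+δ = 0.12, so the economy is dynamically inefficient (over-saving).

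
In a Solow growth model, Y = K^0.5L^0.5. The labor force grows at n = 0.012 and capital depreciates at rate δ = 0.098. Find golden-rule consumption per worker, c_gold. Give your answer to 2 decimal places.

c_gold ≈ 2.27

The effective depreciation rate is n + δ = 0.012 + 0.098 = 0.11.
At the golden rule the marginal product of capital equals n+δ: 0.5·k^(0.5−1) = 0.11. Solving, k_gold = (0.5/0.11)^(1/0.5) ≈ 20.6612.
y_gold = 20.6612^0.5 ≈ 4.5455.
c_gold = y_gold − (n+δ)·k_gold = 4.5455 − 0.11·20.6612 ≈ 2.2727.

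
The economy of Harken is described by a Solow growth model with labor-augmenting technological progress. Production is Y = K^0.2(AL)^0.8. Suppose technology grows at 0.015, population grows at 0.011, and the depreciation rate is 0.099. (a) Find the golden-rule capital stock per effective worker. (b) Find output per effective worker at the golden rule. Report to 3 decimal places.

n + g + δ = 0.011 + 0.015 + 0.099 = 0.125.
At the golden rule the marginal product of capital equals n+g+δ: 0.2·k^(0.2−1) = 0.125. Solving, k_gold = (0.2/0.125)^(1/0.8) ≈ 1.7995.
y_gold = 1.7995^0.2 ≈ 1.1247.

(a) k_gold ≈ 1.799; (b) y_gold ≈ 1.125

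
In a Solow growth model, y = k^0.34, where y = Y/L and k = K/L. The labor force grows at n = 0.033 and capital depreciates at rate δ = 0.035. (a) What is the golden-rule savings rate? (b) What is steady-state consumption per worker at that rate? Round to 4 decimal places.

(a) s_gold = 0.3400; (b) c_gold ≈ 1.5122

Break-even investment rate: n + δ = 0.033 + 0.035 = 0.068.
For Cobb-Douglas, s_gold equals capital's share: s_gold = 0.34.
Golden rule sets MPK = n+δ: 0.34·k^(0.34−1) = 0.068, so k_gold = (0.34/0.068)^(1/0.66) ≈ 11.4563.
y_gold = 11.4563^0.34 ≈ 2.2913; c_gold = (1−0.34)·y_gold ≈ 1.5122.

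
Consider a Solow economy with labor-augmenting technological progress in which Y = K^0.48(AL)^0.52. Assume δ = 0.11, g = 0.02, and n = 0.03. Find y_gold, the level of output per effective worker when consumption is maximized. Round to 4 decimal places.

y_gold ≈ 2.7569

Capital per effective worker breaks even when investment replaces (n + g + δ)·k; here n + g + δ = 0.16.
Golden rule sets MPK = n+g+δ: 0.48·k^(0.48−1) = 0.16, so k_gold = (0.48/0.16)^(1/0.52) ≈ 8.2707.
Output: y_gold = k_gold^0.48 = 8.2707^0.48 ≈ 2.7569.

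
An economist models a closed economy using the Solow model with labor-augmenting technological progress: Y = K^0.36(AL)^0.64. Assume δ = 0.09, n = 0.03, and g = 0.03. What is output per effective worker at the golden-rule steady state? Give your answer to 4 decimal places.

y_gold ≈ 1.6363

Capital per effective worker breaks even when investment replaces (n + g + δ)·k; here n + g + δ = 0.15.
Maximizing c = f(k) − (n+g+δ)·k gives f'(k) = n+g+δ, i.e. 0.36·k^(0.36−1) = 0.15, so k_gold = (0.36/0.15)^(1/0.64) ≈ 3.9272.
Output: y_gold = k_gold^0.36 = 3.9272^0.36 ≈ 1.6363.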